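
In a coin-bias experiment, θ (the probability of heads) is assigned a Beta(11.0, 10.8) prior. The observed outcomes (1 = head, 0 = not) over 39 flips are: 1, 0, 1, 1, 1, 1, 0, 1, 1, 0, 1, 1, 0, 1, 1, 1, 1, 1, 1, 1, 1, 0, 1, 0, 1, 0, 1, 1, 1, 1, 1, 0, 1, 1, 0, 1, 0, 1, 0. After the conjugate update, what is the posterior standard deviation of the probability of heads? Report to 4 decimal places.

0.0610

The Beta prior is conjugate to a Binomial/Bernoulli likelihood; the update adds successes to α and failures to β.
Posterior: Beta(α+k, β+n−k) = Beta(11.0+28, 10.8+11) = Beta(39.0, 21.8).
Var = αβ/((α+β)²(α+β+1)) = 39.0·21.8/(60.8²·61.8) = 0.00372156; SD = √0.00372156 = 0.0610.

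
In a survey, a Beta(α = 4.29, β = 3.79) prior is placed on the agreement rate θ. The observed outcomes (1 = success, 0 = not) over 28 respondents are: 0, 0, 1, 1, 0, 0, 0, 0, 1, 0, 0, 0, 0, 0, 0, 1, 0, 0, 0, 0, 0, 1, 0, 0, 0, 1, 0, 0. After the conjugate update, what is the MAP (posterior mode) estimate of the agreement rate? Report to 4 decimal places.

The Beta prior is conjugate to a Binomial/Bernoulli likelihood; the update adds successes to α and failures to β.
Posterior: Beta(α+k, β+n−k) = Beta(4.29+6, 3.79+22) = Beta(10.29, 25.79).
Mode of Beta(a,b) for a,b>1 is (a−1)/(a+b−2) = 9.29/34.08 = 0.2726.

0.2726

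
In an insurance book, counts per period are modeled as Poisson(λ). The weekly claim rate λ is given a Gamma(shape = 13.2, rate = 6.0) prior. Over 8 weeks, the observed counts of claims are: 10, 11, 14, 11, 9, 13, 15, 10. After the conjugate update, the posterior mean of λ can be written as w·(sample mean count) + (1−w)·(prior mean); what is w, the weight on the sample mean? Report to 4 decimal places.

With a Gamma(shape α, rate β) prior, the Poisson likelihood is conjugate: the posterior is Gamma(α + ΣXᵢ, β + n).
Posterior mean = (α₀+S)/(β₀+n) = [n/(β₀+n)]·(S/n) + [β₀/(β₀+n)]·(α₀/β₀), so only n and β₀ enter the weight.
Weight on data w = n/(β₀+n) = 8/(6.0+8) = 8/14.0 = 0.5714.

0.5714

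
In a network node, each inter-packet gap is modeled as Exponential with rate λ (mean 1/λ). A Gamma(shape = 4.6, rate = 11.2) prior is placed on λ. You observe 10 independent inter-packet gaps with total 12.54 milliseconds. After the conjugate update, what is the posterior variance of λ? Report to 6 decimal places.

With a Gamma(shape α, rate β) prior on the exponential rate λ, the posterior after n observations with total T = Σxᵢ is Gamma(α+n, β+T).
Posterior: Gamma(4.6+10, 11.2+12.54) = Gamma(14.6, 23.74).
Var = α/β² = 0.025905.

0.025905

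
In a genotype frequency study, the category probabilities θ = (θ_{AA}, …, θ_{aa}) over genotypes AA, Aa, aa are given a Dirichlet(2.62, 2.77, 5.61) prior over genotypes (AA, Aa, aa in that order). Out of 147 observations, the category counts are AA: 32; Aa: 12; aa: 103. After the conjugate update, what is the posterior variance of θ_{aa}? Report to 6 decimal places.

0.001351

The Dirichlet prior is conjugate to the Multinomial likelihood: each posterior αⱼ = prior αⱼ + observed count nⱼ.
Posterior concentration: (34.62, 14.77, 108.61), total = 158.00.
Var[θ_j] = α_j(Σα−α_j)/((Σα)²(Σα+1)) = 108.61·49.39/(158.00²·159.00) = 0.001351.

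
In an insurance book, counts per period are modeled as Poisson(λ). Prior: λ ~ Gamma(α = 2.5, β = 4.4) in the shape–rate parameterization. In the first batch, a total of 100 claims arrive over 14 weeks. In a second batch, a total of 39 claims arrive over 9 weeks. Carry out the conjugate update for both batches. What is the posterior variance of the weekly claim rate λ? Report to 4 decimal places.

With a Gamma(shape α, rate β) prior, the Poisson likelihood is conjugate: the posterior is Gamma(α + ΣXᵢ, β + n).
After batch 1: Gamma(α+S, β+n) = Gamma(2.5+100, 4.4+14) = Gamma(102.5, 18.4).
After batch 2: Gamma(α+S, β+n) = Gamma(102.5+39, 18.4+9) = Gamma(141.5, 27.4).
Var = α/β² = 141.5/27.4² = 0.1885.

0.1885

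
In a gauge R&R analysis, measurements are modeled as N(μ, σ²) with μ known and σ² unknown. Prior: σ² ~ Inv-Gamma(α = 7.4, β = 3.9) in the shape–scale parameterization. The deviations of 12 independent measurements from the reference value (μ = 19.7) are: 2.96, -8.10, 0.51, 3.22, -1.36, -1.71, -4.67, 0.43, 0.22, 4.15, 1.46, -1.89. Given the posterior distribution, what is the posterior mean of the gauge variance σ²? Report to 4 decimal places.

5.7477

With known mean μ and an Inverse-Gamma(α, β) prior on σ², the Normal likelihood is conjugate: posterior is Inv-Gamma(α + n/2, β + Σ(xᵢ−μ)²/2).
Σ(xᵢ−μ)² = (2.96)² + (-8.10)² + (0.51)² + (3.22)² + (-1.36)² + (-1.71)² + (-4.67)² + (0.43)² + (0.22)² + (4.15)² + (1.46)² + (-1.89)² = 134.7422.
Posterior: Inv-Gamma(7.4 + 12/2, 3.9 + 134.7422/2) = Inv-Gamma(13.40, 71.27110).
E[σ²|data] = β/(α−1) = 71.27110/12.40 = 5.7477.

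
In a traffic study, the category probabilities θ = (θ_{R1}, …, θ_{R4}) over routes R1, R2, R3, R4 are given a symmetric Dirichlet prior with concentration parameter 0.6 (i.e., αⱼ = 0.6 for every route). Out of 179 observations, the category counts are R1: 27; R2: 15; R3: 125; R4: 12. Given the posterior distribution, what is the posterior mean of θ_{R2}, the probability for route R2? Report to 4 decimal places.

0.0860

The Dirichlet prior is conjugate to the Multinomial likelihood: each posterior αⱼ = prior αⱼ + observed count nⱼ.
Posterior concentration: (27.6, 15.6, 125.6, 12.6), total = 181.4.
E[θ_{R2}|data] = α_{R2}/Σα = 15.6/181.4 = 0.0860.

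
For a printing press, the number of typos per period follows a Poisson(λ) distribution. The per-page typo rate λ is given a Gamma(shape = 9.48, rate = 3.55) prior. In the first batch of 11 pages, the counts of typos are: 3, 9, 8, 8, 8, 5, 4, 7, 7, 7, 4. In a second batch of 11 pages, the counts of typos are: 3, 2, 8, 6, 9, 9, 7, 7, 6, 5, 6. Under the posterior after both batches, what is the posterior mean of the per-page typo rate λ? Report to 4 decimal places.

5.7722

With a Gamma(shape α, rate β) prior, the Poisson likelihood is conjugate: the posterior is Gamma(α + ΣXᵢ, β + n).
Batch 1: sum of counts S = 70 over n = 11 pages.
After batch 1: Gamma(α+S, β+n) = Gamma(9.48+70, 3.55+11) = Gamma(79.48, 14.55).
Batch 2: sum of counts S = 68 over n = 11 pages.
After batch 2: Gamma(α+S, β+n) = Gamma(79.48+68, 14.55+11) = Gamma(147.48, 25.55).
Posterior mean = α/β = 147.48/25.55 = 5.7722.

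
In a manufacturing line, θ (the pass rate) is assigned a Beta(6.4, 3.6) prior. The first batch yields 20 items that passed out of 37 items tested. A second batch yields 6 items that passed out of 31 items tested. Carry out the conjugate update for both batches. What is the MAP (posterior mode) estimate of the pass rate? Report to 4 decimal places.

The Beta prior is conjugate to a Binomial/Bernoulli likelihood; the update adds successes to α and failures to β.
After batch 1: Beta(6.4+20, 3.6+17) = Beta(26.4, 20.6).
After batch 2: Beta(26.4+6, 20.6+25) = Beta(32.4, 45.6).
Mode of Beta(a,b) for a,b>1 is (a−1)/(a+b−2) = 31.4/76.0 = 0.4132.

0.4132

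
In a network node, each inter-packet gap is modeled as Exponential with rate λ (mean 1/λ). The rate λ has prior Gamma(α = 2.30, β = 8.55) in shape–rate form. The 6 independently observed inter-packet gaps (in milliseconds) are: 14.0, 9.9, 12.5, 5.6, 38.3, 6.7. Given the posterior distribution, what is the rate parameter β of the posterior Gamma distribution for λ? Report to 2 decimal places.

95.55

With a Gamma(shape α, rate β) prior on the exponential rate λ, the posterior after n observations with total T = Σxᵢ is Gamma(α+n, β+T).
Sum of observations T = 87.0 milliseconds; n = 6.
Posterior: Gamma(2.30+6, 8.55+87.0) = Gamma(8.30, 95.55).
Posterior β = 95.55.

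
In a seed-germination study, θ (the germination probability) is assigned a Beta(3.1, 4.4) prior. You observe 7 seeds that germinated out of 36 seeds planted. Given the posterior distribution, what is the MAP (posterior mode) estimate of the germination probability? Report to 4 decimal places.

The Beta prior is conjugate to a Binomial/Bernoulli likelihood; the update adds successes to α and failures to β.
Posterior: Beta(α+k, β+n−k) = Beta(3.1+7, 4.4+29) = Beta(10.1, 33.4).
Mode of Beta(a,b) for a,b>1 is (a−1)/(a+b−2) = 9.1/41.5 = 0.2193.

0.2193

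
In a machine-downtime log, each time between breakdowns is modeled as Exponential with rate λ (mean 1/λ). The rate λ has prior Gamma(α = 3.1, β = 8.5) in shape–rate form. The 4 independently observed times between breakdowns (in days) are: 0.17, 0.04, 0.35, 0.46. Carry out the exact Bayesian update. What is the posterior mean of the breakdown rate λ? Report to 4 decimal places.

0.7458

With a Gamma(shape α, rate β) prior on the exponential rate λ, the posterior after n observations with total T = Σxᵢ is Gamma(α+n, β+T).
Sum of observations T = 1.02 days; n = 4.
Posterior: Gamma(3.1+4, 8.5+1.02) = Gamma(7.1, 9.52).
Posterior mean of λ = α/β = 7.1/9.52 = 0.7458.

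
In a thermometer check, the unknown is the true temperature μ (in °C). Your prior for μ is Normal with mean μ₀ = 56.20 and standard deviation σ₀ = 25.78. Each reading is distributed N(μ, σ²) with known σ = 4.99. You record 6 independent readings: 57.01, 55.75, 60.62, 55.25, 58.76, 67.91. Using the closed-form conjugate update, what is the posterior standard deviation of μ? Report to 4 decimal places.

2.0308

For Normal data with known variance σ², a Normal(μ₀, σ₀²) prior on μ is conjugate. Posterior precision = 1/σ₀² + n/σ²; posterior mean is the precision-weighted average of μ₀ and x̄.
σ₀² = 25.78² = 664.6084, σ² = 4.99² = 24.9001; σ² + n·σ₀² = 24.9001 + 6·664.6084 = 4012.5505.
Posterior precision = 1/σ₀² + n/σ² = 1/664.6084 + 6/24.9001 = (σ² + n·σ₀²)/(σ₀²σ²) = 4012.5505/(664.6084·24.9001); posterior variance σₙ² = σ₀²σ²/(σ² + n·σ₀²) = 664.6084·24.9001/4012.5505 = 4.124264.
Posterior SD = √σₙ² = √(664.6084·24.9001/4012.5505) = 2.0308.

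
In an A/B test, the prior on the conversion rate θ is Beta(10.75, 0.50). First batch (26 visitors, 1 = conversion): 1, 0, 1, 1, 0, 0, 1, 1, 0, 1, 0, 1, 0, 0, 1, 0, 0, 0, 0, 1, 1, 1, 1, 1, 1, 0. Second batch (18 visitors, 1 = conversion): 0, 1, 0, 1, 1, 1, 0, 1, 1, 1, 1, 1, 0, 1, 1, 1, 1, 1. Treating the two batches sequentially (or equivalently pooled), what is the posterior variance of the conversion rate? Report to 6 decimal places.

The Beta prior is conjugate to a Binomial/Bernoulli likelihood; the update adds successes to α and failures to β.
After batch 1: Beta(10.75+14, 0.50+12) = Beta(24.75, 12.50).
After batch 2: Beta(24.75+14, 12.50+4) = Beta(38.75, 16.50).
Var = αβ/((α+β)²(α+β+1)) = 38.75·16.50/(55.25²·56.25) = 0.003724.

0.003724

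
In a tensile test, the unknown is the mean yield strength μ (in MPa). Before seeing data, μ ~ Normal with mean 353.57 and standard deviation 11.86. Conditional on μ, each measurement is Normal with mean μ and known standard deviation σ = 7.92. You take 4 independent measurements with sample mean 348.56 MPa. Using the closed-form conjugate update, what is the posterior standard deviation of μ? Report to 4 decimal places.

3.7562

For Normal data with known variance σ², a Normal(μ₀, σ₀²) prior on μ is conjugate. Posterior precision = 1/σ₀² + n/σ²; posterior mean is the precision-weighted average of μ₀ and x̄.
σ₀² = 11.86² = 140.6596, σ² = 7.92² = 62.7264; σ² + n·σ₀² = 62.7264 + 4·140.6596 = 625.3648.
Posterior precision = 1/σ₀² + n/σ² = 1/140.6596 + 4/62.7264 = (σ² + n·σ₀²)/(σ₀²σ²) = 625.3648/(140.6596·62.7264); posterior variance σₙ² = σ₀²σ²/(σ² + n·σ₀²) = 140.6596·62.7264/625.3648 = 14.108678.
Posterior SD = √σₙ² = √(140.6596·62.7264/625.3648) = 3.7562.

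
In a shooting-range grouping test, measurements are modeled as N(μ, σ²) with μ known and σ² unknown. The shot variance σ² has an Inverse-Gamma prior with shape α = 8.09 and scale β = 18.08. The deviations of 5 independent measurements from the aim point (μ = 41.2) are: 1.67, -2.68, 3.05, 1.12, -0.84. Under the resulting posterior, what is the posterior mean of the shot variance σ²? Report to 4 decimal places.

With known mean μ and an Inverse-Gamma(α, β) prior on σ², the Normal likelihood is conjugate: posterior is Inv-Gamma(α + n/2, β + Σ(xᵢ−μ)²/2).
Σ(xᵢ−μ)² = (1.67)² + (-2.68)² + (3.05)² + (1.12)² + (-0.84)² = 21.2338.
Posterior: Inv-Gamma(8.09 + 5/2, 18.08 + 21.2338/2) = Inv-Gamma(10.59, 28.69690).
E[σ²|data] = β/(α−1) = 28.69690/9.59 = 2.9924.

2.9924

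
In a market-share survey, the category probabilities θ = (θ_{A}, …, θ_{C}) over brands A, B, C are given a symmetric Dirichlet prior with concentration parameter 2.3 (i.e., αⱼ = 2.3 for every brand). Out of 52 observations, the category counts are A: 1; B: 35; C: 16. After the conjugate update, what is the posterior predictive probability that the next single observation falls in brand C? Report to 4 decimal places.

0.3107

The Dirichlet prior is conjugate to the Multinomial likelihood: each posterior αⱼ = prior αⱼ + observed count nⱼ.
Posterior concentration: (3.3, 37.3, 18.3), total = 58.9.
P(next = C | data) = α_{C}/Σα = 0.3107.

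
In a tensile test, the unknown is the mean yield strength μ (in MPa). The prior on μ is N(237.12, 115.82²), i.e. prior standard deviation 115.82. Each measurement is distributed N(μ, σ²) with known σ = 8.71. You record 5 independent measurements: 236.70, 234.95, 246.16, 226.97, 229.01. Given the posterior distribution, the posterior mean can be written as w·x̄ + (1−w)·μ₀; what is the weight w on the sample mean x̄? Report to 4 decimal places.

0.9989

For Normal data with known variance σ², a Normal(μ₀, σ₀²) prior on μ is conjugate. Posterior precision = 1/σ₀² + n/σ²; posterior mean is the precision-weighted average of μ₀ and x̄.
σ₀² = 115.82² = 13414.2724, σ² = 8.71² = 75.8641. Prior precision 1/σ₀² = 1/13414.2724; data precision n/σ² = 5/75.8641.
w = (n/σ²)/(1/σ₀² + n/σ²) = n·σ₀²/(σ² + n·σ₀²) = 5·13414.2724/(75.8641 + 5·13414.2724) = 67071.362/67147.2261 = 0.9989.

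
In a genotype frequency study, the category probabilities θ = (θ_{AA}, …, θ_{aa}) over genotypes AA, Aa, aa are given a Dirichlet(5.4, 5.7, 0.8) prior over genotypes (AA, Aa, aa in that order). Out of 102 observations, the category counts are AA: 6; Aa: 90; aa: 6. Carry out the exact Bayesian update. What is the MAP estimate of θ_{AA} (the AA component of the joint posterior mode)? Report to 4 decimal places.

0.0938

The Dirichlet prior is conjugate to the Multinomial likelihood: each posterior αⱼ = prior αⱼ + observed count nⱼ.
Posterior concentration: (11.4, 95.7, 6.8), total = 113.9.
Joint mode component: (α_{AA}−1)/(Σα−K) = 10.4/110.9 = 0.0938.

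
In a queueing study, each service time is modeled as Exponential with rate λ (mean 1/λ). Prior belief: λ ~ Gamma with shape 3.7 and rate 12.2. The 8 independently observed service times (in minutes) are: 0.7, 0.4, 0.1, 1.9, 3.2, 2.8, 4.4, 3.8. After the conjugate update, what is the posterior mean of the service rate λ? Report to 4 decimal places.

With a Gamma(shape α, rate β) prior on the exponential rate λ, the posterior after n observations with total T = Σxᵢ is Gamma(α+n, β+T).
Sum of observations T = 17.3 minutes; n = 8.
Posterior: Gamma(3.7+8, 12.2+17.3) = Gamma(11.7, 29.5).
Posterior mean of λ = α/β = 11.7/29.5 = 0.3966.

0.3966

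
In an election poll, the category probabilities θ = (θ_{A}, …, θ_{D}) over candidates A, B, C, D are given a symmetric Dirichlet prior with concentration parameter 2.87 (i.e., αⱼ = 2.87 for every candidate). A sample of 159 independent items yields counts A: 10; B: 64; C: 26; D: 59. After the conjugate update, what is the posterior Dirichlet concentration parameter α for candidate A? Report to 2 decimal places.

The Dirichlet prior is conjugate to the Multinomial likelihood: each posterior αⱼ = prior αⱼ + observed count nⱼ.
Posterior concentration: (12.87, 66.87, 28.87, 61.87), total = 170.48.
α_{A} = 2.87 + 10 = 12.87.

12.87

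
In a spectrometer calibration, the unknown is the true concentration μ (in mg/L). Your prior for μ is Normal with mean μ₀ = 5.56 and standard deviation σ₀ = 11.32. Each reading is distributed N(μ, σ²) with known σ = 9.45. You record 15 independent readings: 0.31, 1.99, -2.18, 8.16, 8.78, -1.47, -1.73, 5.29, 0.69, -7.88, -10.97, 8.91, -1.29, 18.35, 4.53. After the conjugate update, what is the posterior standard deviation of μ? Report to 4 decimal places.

For Normal data with known variance σ², a Normal(μ₀, σ₀²) prior on μ is conjugate. Posterior precision = 1/σ₀² + n/σ²; posterior mean is the precision-weighted average of μ₀ and x̄.
σ₀² = 11.32² = 128.1424, σ² = 9.45² = 89.3025; σ² + n·σ₀² = 89.3025 + 15·128.1424 = 2011.4385.
Posterior precision = 1/σ₀² + n/σ² = 1/128.1424 + 15/89.3025 = (σ² + n·σ₀²)/(σ₀²σ²) = 2011.4385/(128.1424·89.3025); posterior variance σₙ² = σ₀²σ²/(σ² + n·σ₀²) = 128.1424·89.3025/2011.4385 = 5.689180.
Posterior SD = √σₙ² = √(128.1424·89.3025/2011.4385) = 2.3852.

2.3852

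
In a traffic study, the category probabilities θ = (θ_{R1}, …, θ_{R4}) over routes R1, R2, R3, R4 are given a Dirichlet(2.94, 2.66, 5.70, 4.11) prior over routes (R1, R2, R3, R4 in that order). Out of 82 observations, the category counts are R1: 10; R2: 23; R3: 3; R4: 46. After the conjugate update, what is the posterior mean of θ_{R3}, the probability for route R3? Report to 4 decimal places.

The Dirichlet prior is conjugate to the Multinomial likelihood: each posterior αⱼ = prior αⱼ + observed count nⱼ.
Posterior concentration: (12.94, 25.66, 8.70, 50.11), total = 97.41.
E[θ_{R3}|data] = α_{R3}/Σα = 8.70/97.41 = 0.0893.

0.0893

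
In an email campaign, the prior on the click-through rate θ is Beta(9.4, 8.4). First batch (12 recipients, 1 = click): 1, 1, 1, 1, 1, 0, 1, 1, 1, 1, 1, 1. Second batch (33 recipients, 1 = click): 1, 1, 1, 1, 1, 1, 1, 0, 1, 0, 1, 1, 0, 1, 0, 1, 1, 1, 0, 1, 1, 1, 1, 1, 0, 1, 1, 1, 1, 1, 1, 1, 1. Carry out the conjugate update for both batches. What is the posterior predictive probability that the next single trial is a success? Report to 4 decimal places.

The Beta prior is conjugate to a Binomial/Bernoulli likelihood; the update adds successes to α and failures to β.
After batch 1: Beta(9.4+11, 8.4+1) = Beta(20.4, 9.4).
After batch 2: Beta(20.4+27, 9.4+6) = Beta(47.4, 15.4).
For a single future Bernoulli trial, P(success | data) = α/(α+β) = 0.7548.

0.7548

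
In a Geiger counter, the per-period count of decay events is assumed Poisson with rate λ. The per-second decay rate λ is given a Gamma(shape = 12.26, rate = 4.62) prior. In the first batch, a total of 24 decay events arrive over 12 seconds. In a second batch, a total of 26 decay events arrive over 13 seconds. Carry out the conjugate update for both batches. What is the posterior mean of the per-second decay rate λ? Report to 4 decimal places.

With a Gamma(shape α, rate β) prior, the Poisson likelihood is conjugate: the posterior is Gamma(α + ΣXᵢ, β + n).
After batch 1: Gamma(α+S, β+n) = Gamma(12.26+24, 4.62+12) = Gamma(36.26, 16.62).
After batch 2: Gamma(α+S, β+n) = Gamma(36.26+26, 16.62+13) = Gamma(62.26, 29.62).
Posterior mean = α/β = 62.26/29.62 = 2.1020.

2.1020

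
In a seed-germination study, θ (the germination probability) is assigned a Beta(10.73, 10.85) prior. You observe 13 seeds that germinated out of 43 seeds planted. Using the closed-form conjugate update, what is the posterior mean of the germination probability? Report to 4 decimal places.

The Beta prior is conjugate to a Binomial/Bernoulli likelihood; the update adds successes to α and failures to β.
Posterior: Beta(α+k, β+n−k) = Beta(10.73+13, 10.85+30) = Beta(23.73, 40.85).
Posterior mean = α/(α+β) = 23.73/64.58 = 0.3675.

0.3675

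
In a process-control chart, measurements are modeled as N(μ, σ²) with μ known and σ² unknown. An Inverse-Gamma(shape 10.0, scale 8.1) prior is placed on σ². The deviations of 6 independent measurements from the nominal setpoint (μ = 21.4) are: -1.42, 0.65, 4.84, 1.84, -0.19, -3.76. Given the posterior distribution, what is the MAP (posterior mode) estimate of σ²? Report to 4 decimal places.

With known mean μ and an Inverse-Gamma(α, β) prior on σ², the Normal likelihood is conjugate: posterior is Inv-Gamma(α + n/2, β + Σ(xᵢ−μ)²/2).
Σ(xᵢ−μ)² = (-1.42)² + (0.65)² + (4.84)² + (1.84)² + (-0.19)² + (-3.76)² = 43.4238.
Posterior: Inv-Gamma(10.0 + 6/2, 8.1 + 43.4238/2) = Inv-Gamma(13.00, 29.81190).
Mode = β/(α+1) = 29.81190/14.00 = 2.1294.

2.1294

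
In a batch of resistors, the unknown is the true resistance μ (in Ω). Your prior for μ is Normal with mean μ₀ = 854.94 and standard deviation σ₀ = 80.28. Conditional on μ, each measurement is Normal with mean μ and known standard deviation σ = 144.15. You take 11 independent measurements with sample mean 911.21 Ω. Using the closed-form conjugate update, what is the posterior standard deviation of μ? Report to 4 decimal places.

38.2210

For Normal data with known variance σ², a Normal(μ₀, σ₀²) prior on μ is conjugate. Posterior precision = 1/σ₀² + n/σ²; posterior mean is the precision-weighted average of μ₀ and x̄.
σ₀² = 80.28² = 6444.8784, σ² = 144.15² = 20779.2225; σ² + n·σ₀² = 20779.2225 + 11·6444.8784 = 91672.8849.
Posterior precision = 1/σ₀² + n/σ² = 1/6444.8784 + 11/20779.2225 = (σ² + n·σ₀²)/(σ₀²σ²) = 91672.8849/(6444.8784·20779.2225); posterior variance σₙ² = σ₀²σ²/(σ² + n·σ₀²) = 6444.8784·20779.2225/91672.8849 = 1460.841583.
Posterior SD = √σₙ² = √(6444.8784·20779.2225/91672.8849) = 38.2210.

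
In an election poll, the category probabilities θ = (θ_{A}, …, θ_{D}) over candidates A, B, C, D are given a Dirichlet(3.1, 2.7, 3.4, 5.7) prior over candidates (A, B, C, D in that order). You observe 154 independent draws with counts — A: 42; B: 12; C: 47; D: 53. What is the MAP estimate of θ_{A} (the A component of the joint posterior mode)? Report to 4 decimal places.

0.2674

The Dirichlet prior is conjugate to the Multinomial likelihood: each posterior αⱼ = prior αⱼ + observed count nⱼ.
Posterior concentration: (45.1, 14.7, 50.4, 58.7), total = 168.9.
Joint mode component: (α_{A}−1)/(Σα−K) = 44.1/164.9 = 0.2674.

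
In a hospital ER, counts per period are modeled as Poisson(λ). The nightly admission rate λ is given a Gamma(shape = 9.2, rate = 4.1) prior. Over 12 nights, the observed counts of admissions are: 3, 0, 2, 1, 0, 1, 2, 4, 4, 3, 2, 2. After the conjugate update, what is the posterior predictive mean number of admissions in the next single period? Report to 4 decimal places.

With a Gamma(shape α, rate β) prior, the Poisson likelihood is conjugate: the posterior is Gamma(α + ΣXᵢ, β + n).
Sum of counts S = 24 over n = 12 nights.
Posterior: Gamma(α+S, β+n) = Gamma(9.2+24, 4.1+12) = Gamma(33.2, 16.1).
The predictive distribution for one future period is NegBinom with mean α/β = 2.0621.

2.0621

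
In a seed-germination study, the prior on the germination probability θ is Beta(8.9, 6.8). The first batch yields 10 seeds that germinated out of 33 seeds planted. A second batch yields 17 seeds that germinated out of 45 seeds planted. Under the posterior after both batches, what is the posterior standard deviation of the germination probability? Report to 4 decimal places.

0.0500

The Beta prior is conjugate to a Binomial/Bernoulli likelihood; the update adds successes to α and failures to β.
After batch 1: Beta(8.9+10, 6.8+23) = Beta(18.9, 29.8).
After batch 2: Beta(18.9+17, 29.8+28) = Beta(35.9, 57.8).
Var = αβ/((α+β)²(α+β+1)) = 35.9·57.8/(93.7²·94.7) = 0.00249570; SD = √0.00249570 = 0.0500.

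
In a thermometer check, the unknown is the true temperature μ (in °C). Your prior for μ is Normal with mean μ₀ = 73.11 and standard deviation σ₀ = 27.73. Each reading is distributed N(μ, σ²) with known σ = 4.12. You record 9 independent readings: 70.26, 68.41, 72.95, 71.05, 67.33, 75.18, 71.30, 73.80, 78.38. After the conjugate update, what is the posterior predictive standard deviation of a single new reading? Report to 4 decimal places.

For Normal data with known variance σ², a Normal(μ₀, σ₀²) prior on μ is conjugate. Posterior precision = 1/σ₀² + n/σ²; posterior mean is the precision-weighted average of μ₀ and x̄.
σ₀² = 27.73² = 768.9529, σ² = 4.12² = 16.9744; σ² + n·σ₀² = 16.9744 + 9·768.9529 = 6937.5505.
Posterior precision = 1/σ₀² + n/σ² = 1/768.9529 + 9/16.9744 = (σ² + n·σ₀²)/(σ₀²σ²) = 6937.5505/(768.9529·16.9744); posterior variance σₙ² = σ₀²σ²/(σ² + n·σ₀²) = 768.9529·16.9744/6937.5505 = 1.881430.
Predictive variance for one new observation = σₙ² + σ² = 768.9529·16.9744/6937.5505 + 16.9744 = σ²·(σ₀² + 6937.5505)/6937.5505 = 16.9744·7706.5034/6937.5505 = 18.855830; SD = √(16.9744·7706.5034/6937.5505) = 4.3423.

4.3423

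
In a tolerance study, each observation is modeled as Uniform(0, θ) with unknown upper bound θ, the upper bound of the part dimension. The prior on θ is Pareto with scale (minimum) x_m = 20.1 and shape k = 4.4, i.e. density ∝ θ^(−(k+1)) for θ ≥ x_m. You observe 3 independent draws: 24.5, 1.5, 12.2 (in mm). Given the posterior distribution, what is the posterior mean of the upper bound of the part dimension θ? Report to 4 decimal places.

A Pareto(scale x_m, shape k) prior on the upper bound θ of Uniform(0, θ) is conjugate: posterior is Pareto(max(x_m, max xᵢ), k + n).
Sample maximum = 24.5; prior scale x_m = 20.1 → posterior scale = max = 24.5.
Posterior shape = 4.4 + 3 = 7.4.
E[θ|data] = k·x_m/(k−1) = 7.4·24.5/6.4 = 28.3281.

28.3281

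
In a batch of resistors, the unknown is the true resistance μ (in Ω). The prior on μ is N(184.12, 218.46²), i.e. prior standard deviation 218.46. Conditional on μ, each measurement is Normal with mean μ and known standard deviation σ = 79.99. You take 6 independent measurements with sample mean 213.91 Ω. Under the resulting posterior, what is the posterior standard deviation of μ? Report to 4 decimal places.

For Normal data with known variance σ², a Normal(μ₀, σ₀²) prior on μ is conjugate. Posterior precision = 1/σ₀² + n/σ²; posterior mean is the precision-weighted average of μ₀ and x̄.
σ₀² = 218.46² = 47724.7716, σ² = 79.99² = 6398.4001; σ² + n·σ₀² = 6398.4001 + 6·47724.7716 = 292747.0297.
Posterior precision = 1/σ₀² + n/σ² = 1/47724.7716 + 6/6398.4001 = (σ² + n·σ₀²)/(σ₀²σ²) = 292747.0297/(47724.7716·6398.4001); posterior variance σₙ² = σ₀²σ²/(σ² + n·σ₀²) = 47724.7716·6398.4001/292747.0297 = 1043.092337.
Posterior SD = √σₙ² = √(47724.7716·6398.4001/292747.0297) = 32.2969.

32.2969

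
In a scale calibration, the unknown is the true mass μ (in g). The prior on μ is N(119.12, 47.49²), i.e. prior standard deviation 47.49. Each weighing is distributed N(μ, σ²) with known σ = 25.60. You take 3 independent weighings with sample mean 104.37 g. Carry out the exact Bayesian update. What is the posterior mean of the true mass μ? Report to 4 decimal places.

For Normal data with known variance σ², a Normal(μ₀, σ₀²) prior on μ is conjugate. Posterior precision = 1/σ₀² + n/σ²; posterior mean is the precision-weighted average of μ₀ and x̄.
n·x̄ = 3·104.37 = 313.11.
σ₀² = 47.49² = 2255.3001, σ² = 25.60² = 655.36; σ² + n·σ₀² = 655.36 + 3·2255.3001 = 7421.2603.
Posterior mean = (μ₀/σ₀² + n·x̄/σ²)/(1/σ₀² + n/σ²) = (σ²·μ₀ + σ₀²·n·x̄)/(σ² + n·σ₀²) = (655.36·119.12 + 2255.3001·313.11)/7421.2603 = 784223.497511/7421.2603 = 105.6725.

105.6725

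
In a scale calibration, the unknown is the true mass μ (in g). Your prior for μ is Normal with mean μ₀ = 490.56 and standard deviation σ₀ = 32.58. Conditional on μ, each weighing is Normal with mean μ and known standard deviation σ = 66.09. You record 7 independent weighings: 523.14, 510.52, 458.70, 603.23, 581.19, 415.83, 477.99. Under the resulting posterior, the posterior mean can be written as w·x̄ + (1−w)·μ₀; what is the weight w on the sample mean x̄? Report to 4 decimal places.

0.6298

For Normal data with known variance σ², a Normal(μ₀, σ₀²) prior on μ is conjugate. Posterior precision = 1/σ₀² + n/σ²; posterior mean is the precision-weighted average of μ₀ and x̄.
σ₀² = 32.58² = 1061.4564, σ² = 66.09² = 4367.8881. Prior precision 1/σ₀² = 1/1061.4564; data precision n/σ² = 7/4367.8881.
w = (n/σ²)/(1/σ₀² + n/σ²) = n·σ₀²/(σ² + n·σ₀²) = 7·1061.4564/(4367.8881 + 7·1061.4564) = 7430.1948/11798.0829 = 0.6298.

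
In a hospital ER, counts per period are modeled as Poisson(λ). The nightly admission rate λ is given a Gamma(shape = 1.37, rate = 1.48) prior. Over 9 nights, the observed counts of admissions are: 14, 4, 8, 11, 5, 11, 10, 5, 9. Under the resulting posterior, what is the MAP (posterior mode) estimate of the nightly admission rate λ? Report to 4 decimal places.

With a Gamma(shape α, rate β) prior, the Poisson likelihood is conjugate: the posterior is Gamma(α + ΣXᵢ, β + n).
Sum of counts S = 77 over n = 9 nights.
Posterior: Gamma(α+S, β+n) = Gamma(1.37+77, 1.48+9) = Gamma(78.37, 10.48).
Mode of Gamma(α,β) for α≥1 is (α−1)/β = 77.37/10.48 = 7.3826.

7.3826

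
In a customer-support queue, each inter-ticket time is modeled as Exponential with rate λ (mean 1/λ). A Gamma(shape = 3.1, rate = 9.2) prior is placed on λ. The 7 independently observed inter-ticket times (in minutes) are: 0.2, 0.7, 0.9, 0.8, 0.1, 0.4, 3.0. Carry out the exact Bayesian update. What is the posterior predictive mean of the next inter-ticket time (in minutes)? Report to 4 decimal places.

1.6813

With a Gamma(shape α, rate β) prior on the exponential rate λ, the posterior after n observations with total T = Σxᵢ is Gamma(α+n, β+T).
Sum of observations T = 6.1 minutes; n = 7.
Posterior: Gamma(3.1+7, 9.2+6.1) = Gamma(10.1, 15.3).
The predictive distribution for the next observation is Lomax; its mean is β/(α−1) = 15.3/9.1 = 1.6813.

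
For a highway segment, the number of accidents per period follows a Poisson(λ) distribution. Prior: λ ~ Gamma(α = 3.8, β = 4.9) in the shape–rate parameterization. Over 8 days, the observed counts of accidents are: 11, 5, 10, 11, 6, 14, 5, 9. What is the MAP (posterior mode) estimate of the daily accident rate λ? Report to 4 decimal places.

5.7209

With a Gamma(shape α, rate β) prior, the Poisson likelihood is conjugate: the posterior is Gamma(α + ΣXᵢ, β + n).
Sum of counts S = 71 over n = 8 days.
Posterior: Gamma(α+S, β+n) = Gamma(3.8+71, 4.9+8) = Gamma(74.8, 12.9).
Mode of Gamma(α,β) for α≥1 is (α−1)/β = 73.8/12.9 = 5.7209.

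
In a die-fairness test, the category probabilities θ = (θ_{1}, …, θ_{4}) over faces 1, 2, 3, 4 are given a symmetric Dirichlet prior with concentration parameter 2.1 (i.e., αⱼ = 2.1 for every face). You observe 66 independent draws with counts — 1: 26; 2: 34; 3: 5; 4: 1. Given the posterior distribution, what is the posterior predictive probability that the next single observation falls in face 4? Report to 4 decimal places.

0.0417

The Dirichlet prior is conjugate to the Multinomial likelihood: each posterior αⱼ = prior αⱼ + observed count nⱼ.
Posterior concentration: (28.1, 36.1, 7.1, 3.1), total = 74.4.
P(next = 4 | data) = α_{4}/Σα = 0.0417.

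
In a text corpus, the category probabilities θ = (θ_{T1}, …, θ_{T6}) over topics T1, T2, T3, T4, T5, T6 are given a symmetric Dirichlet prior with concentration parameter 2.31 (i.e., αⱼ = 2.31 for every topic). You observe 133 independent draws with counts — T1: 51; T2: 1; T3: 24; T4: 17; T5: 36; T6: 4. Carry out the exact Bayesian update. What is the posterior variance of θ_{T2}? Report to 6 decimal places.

0.000149

The Dirichlet prior is conjugate to the Multinomial likelihood: each posterior αⱼ = prior αⱼ + observed count nⱼ.
Posterior concentration: (53.31, 3.31, 26.31, 19.31, 38.31, 6.31), total = 146.86.
Var[θ_j] = α_j(Σα−α_j)/((Σα)²(Σα+1)) = 3.31·143.55/(146.86²·147.86) = 0.000149.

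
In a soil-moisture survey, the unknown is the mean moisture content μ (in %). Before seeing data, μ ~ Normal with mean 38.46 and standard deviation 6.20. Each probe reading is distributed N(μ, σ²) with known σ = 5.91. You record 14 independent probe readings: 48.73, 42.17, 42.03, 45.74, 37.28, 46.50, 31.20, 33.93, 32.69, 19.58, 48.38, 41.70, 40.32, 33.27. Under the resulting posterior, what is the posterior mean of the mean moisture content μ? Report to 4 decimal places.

38.8007

For Normal data with known variance σ², a Normal(μ₀, σ₀²) prior on μ is conjugate. Posterior precision = 1/σ₀² + n/σ²; posterior mean is the precision-weighted average of μ₀ and x̄.
Σxᵢ = 48.73 + 42.17 + 42.03 + 45.74 + 37.28 + 46.50 + 31.20 + 33.93 + 32.69 + 19.58 + 48.38 + 41.70 + 40.32 + 33.27 = 543.52, so n·x̄ = 543.52.
σ₀² = 6.20² = 38.44, σ² = 5.91² = 34.9281; σ² + n·σ₀² = 34.9281 + 14·38.44 = 573.0881.
Posterior mean = (μ₀/σ₀² + n·x̄/σ²)/(1/σ₀² + n/σ²) = (σ²·μ₀ + σ₀²·n·x̄)/(σ² + n·σ₀²) = (34.9281·38.46 + 38.44·543.52)/573.0881 = 22236.243526/573.0881 = 38.8007.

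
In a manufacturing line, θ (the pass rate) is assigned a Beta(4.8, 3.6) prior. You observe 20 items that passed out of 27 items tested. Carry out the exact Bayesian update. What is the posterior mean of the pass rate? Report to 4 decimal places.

The Beta prior is conjugate to a Binomial/Bernoulli likelihood; the update adds successes to α and failures to β.
Posterior: Beta(α+k, β+n−k) = Beta(4.8+20, 3.6+7) = Beta(24.8, 10.6).
Posterior mean = α/(α+β) = 24.8/35.4 = 0.7006.

0.7006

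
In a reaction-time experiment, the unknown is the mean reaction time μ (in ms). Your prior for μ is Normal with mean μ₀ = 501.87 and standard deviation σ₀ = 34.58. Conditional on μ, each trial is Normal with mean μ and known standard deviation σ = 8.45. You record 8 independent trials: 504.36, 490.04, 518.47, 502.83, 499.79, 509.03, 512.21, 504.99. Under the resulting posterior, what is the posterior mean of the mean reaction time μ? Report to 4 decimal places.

For Normal data with known variance σ², a Normal(μ₀, σ₀²) prior on μ is conjugate. Posterior precision = 1/σ₀² + n/σ²; posterior mean is the precision-weighted average of μ₀ and x̄.
Σxᵢ = 504.36 + 490.04 + 518.47 + 502.83 + 499.79 + 509.03 + 512.21 + 504.99 = 4041.72, so n·x̄ = 4041.72.
σ₀² = 34.58² = 1195.7764, σ² = 8.45² = 71.4025; σ² + n·σ₀² = 71.4025 + 8·1195.7764 = 9637.6137.
Posterior mean = (μ₀/σ₀² + n·x̄/σ²)/(1/σ₀² + n/σ²) = (σ²·μ₀ + σ₀²·n·x̄)/(σ² + n·σ₀²) = (71.4025·501.87 + 1195.7764·4041.72)/9637.6137 = 4868828.164083/9637.6137 = 505.1902.

505.1902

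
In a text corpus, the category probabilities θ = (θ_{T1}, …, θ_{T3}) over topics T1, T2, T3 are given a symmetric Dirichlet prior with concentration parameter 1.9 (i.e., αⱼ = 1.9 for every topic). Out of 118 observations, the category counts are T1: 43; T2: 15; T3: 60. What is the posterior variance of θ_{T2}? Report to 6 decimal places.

0.000946

The Dirichlet prior is conjugate to the Multinomial likelihood: each posterior αⱼ = prior αⱼ + observed count nⱼ.
Posterior concentration: (44.9, 16.9, 61.9), total = 123.7.
Var[θ_j] = α_j(Σα−α_j)/((Σα)²(Σα+1)) = 16.9·106.8/(123.7²·124.7) = 0.000946.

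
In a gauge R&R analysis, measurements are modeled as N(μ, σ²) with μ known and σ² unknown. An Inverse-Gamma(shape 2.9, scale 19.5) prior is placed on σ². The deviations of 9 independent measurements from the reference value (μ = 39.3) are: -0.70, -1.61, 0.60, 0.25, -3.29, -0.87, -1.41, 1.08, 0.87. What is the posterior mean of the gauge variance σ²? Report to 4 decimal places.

With known mean μ and an Inverse-Gamma(α, β) prior on σ², the Normal likelihood is conjugate: posterior is Inv-Gamma(α + n/2, β + Σ(xᵢ−μ)²/2).
Σ(xᵢ−μ)² = (-0.70)² + (-1.61)² + (0.60)² + (0.25)² + (-3.29)² + (-0.87)² + (-1.41)² + (1.08)² + (0.87)² = 18.9970.
Posterior: Inv-Gamma(2.9 + 9/2, 19.5 + 18.9970/2) = Inv-Gamma(7.40, 28.99850).
E[σ²|data] = β/(α−1) = 28.99850/6.40 = 4.5310.

4.5310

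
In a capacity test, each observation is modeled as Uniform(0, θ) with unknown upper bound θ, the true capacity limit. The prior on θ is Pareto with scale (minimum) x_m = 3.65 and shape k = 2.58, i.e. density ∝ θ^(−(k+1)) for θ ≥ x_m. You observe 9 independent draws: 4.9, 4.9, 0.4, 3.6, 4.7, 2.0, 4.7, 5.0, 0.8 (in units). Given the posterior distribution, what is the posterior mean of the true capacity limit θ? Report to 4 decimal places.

A Pareto(scale x_m, shape k) prior on the upper bound θ of Uniform(0, θ) is conjugate: posterior is Pareto(max(x_m, max xᵢ), k + n).
Sample maximum = 5.0; prior scale x_m = 3.65 → posterior scale = max = 5.00.
Posterior shape = 2.58 + 9 = 11.58.
E[θ|data] = k·x_m/(k−1) = 11.58·5.00/10.58 = 5.4726.

5.4726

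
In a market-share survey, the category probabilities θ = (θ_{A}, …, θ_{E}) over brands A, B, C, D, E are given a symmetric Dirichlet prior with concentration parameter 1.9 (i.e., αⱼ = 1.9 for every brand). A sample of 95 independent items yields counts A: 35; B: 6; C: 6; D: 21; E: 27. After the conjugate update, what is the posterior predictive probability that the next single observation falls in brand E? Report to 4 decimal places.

0.2766

The Dirichlet prior is conjugate to the Multinomial likelihood: each posterior αⱼ = prior αⱼ + observed count nⱼ.
Posterior concentration: (36.9, 7.9, 7.9, 22.9, 28.9), total = 104.5.
P(next = E | data) = α_{E}/Σα = 0.2766.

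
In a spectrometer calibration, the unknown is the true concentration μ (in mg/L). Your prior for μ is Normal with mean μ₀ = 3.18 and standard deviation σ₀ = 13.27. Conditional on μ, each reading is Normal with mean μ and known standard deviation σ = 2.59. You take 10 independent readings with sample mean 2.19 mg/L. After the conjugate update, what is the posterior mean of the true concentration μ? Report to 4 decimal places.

For Normal data with known variance σ², a Normal(μ₀, σ₀²) prior on μ is conjugate. Posterior precision = 1/σ₀² + n/σ²; posterior mean is the precision-weighted average of μ₀ and x̄.
n·x̄ = 10·2.19 = 21.9.
σ₀² = 13.27² = 176.0929, σ² = 2.59² = 6.7081; σ² + n·σ₀² = 6.7081 + 10·176.0929 = 1767.6371.
Posterior mean = (μ₀/σ₀² + n·x̄/σ²)/(1/σ₀² + n/σ²) = (σ²·μ₀ + σ₀²·n·x̄)/(σ² + n·σ₀²) = (6.7081·3.18 + 176.0929·21.9)/1767.6371 = 3877.766268/1767.6371 = 2.1938.

2.1938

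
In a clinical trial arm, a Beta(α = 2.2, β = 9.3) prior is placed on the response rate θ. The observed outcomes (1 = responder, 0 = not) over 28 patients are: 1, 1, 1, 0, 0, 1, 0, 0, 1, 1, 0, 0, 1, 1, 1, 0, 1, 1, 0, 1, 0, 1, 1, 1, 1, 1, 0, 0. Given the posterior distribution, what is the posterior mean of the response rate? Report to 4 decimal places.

The Beta prior is conjugate to a Binomial/Bernoulli likelihood; the update adds successes to α and failures to β.
Posterior: Beta(α+k, β+n−k) = Beta(2.2+17, 9.3+11) = Beta(19.2, 20.3).
Posterior mean = α/(α+β) = 19.2/39.5 = 0.4861.

0.4861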